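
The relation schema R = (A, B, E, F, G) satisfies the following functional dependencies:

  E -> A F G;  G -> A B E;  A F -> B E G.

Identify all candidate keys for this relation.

{E}⁺: E→AFG adds A, F, G; G→ABE adds B → {A, B, E, F, G}.
{G}⁺: G→ABE adds A, B, E; E→AFG adds F → {A, B, E, F, G}.
{A, F}⁺: AF→BEG adds B, E, G → {A, B, E, F, G}. Minimal: {F}⁺ = {F}; {A}⁺ = {A} — none reach the full schema.
Any other superkey contains one of these as a subset, so there are no further candidate keys.

E, G, AF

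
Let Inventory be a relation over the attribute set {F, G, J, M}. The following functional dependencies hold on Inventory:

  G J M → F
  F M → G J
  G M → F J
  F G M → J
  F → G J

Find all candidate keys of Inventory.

Attribute M never appears on the right-hand side of any dependency, so M must belong to every candidate key.
{M}⁺ = {M}, which is not all of the schema, so we must add further attributes.
{F, M}⁺: FM→GJ adds G, J → {F, G, J, M}. Minimal: {M}⁺ = {M}; {F}⁺ = {F, G, J} — none reach the full schema.
{G, M}⁺: GM→FJ adds F, J → {F, G, J, M}. Minimal: {M}⁺ = {M}; {G}⁺ = {G} — none reach the full schema.
Any other superkey contains one of these as a subset, so there are no further candidate keys.

{F, M}, {G, M}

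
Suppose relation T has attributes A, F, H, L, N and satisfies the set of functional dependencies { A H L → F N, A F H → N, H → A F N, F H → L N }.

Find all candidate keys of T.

{H}

{H}⁺: H→AFN adds A, F, N; FH→LN adds L → {A, F, H, L, N}.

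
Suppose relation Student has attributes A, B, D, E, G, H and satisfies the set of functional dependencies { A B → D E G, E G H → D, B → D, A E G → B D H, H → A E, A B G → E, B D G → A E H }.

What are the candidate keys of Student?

{A, B}, {B, G}, {B, H}, {G, H}, {A, E, G}

{A, B}⁺: AB→DEG adds D, E, G; AEG→BDH adds H → {A, B, D, E, G, H}. Minimal: {B}⁺ = {B, D}; {A}⁺ = {A} — none reach the full schema.
{B, G}⁺: B→D adds D; BDG→AEH adds A, E, H → {A, B, D, E, G, H}. Minimal: {G}⁺ = {G}; {B}⁺ = {B, D} — none reach the full schema.
{B, H}⁺: B→D adds D; H→AE adds A, E; AB→DEG adds G → {A, B, D, E, G, H}. Minimal: {H}⁺ = {A, E, H}; {B}⁺ = {B, D} — none reach the full schema.
{G, H}⁺: H→AE adds A, E; EGH→D adds D; AEG→BDH adds B → {A, B, D, E, G, H}. Minimal: {H}⁺ = {A, E, H}; {G}⁺ = {G} — none reach the full schema.
{A, E, G}⁺: AEG→BDH adds B, D, H → {A, B, D, E, G, H}. Minimal: {E, G}⁺ = {E, G}; {A, G}⁺ = {A, G}; {A, E}⁺ = {A, E} — none reach the full schema.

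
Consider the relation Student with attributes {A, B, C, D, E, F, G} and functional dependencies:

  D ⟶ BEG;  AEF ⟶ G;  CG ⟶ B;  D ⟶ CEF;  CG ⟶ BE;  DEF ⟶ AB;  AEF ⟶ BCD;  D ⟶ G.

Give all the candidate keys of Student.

{D}, {A, E, F}, {A, C, F, G}

{D}⁺: D→BEG adds B, E, G; D→CEF adds C, F; DEF→AB adds A → {A, B, C, D, E, F, G}.
{A, E, F}⁺: AEF→G adds G; AEF→BCD adds B, C, D → {A, B, C, D, E, F, G}. Minimal: {E, F}⁺ = {E, F}; {A, F}⁺ = {A, F}; {A, E}⁺ = {A, E} — none reach the full schema.
{A, C, F, G}⁺: CG→B adds B; CG→BE adds E; AEF→BCD adds D → {A, B, C, D, E, F, G}. Minimal: {C, F, G}⁺ = {B, C, E, F, G}; {A, F, G}⁺ = {A, F, G}; {A, C, G}⁺ = {A, B, C, E, G}; … — none reach the full schema.
Any other superkey contains one of these as a subset, so there are no further candidate keys.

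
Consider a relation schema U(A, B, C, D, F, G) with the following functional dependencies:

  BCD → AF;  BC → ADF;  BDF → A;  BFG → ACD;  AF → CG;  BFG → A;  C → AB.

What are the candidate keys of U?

{C}, {A, F}, {B, D, F}, {B, F, G}

{C}⁺: C→AB adds A, B; BC→ADF adds D, F; AF→CG adds G → {A, B, C, D, F, G}.
{A, F}⁺: AF→CG adds C, G; C→AB adds B; BC→ADF adds D → {A, B, C, D, F, G}.
{B, D, F}⁺: BDF→A adds A; AF→CG adds C, G → {A, B, C, D, F, G}.
{B, F, G}⁺: BFG→ACD adds A, C, D → {A, B, C, D, F, G}.
Any other superkey contains one of these as a subset, so there are no further candidate keys.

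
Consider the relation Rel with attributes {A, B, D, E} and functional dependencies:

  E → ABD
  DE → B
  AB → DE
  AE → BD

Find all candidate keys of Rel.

{E}⁺: E→ABD adds A, B, D → {A, B, D, E}.
{A, B}⁺: AB→DE adds D, E → {A, B, D, E}. Minimal: {B}⁺ = {B}; {A}⁺ = {A} — none reach the full schema.
Any other superkey contains one of these as a subset, so there are no further candidate keys.

(E), (A, B)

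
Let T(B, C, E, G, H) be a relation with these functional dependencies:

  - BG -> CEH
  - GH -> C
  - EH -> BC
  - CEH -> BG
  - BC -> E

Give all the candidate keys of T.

{B, G}⁺: BG→CEH adds C, E, H → {B, C, E, G, H}.
{E, H}⁺: EH→BC adds B, C; CEH→BG adds G → {B, C, E, G, H}.
{B, C, H}⁺: BC→E adds E; CEH→BG adds G → {B, C, E, G, H}.
Any other superkey contains one of these as a subset, so there are no further candidate keys.

{B, G}, {E, H}, {B, C, H}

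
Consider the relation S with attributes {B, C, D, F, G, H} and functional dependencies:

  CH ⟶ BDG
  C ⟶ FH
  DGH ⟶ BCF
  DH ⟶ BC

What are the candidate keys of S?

{C}, {D, H}

{C}⁺: C→FH adds F, H; CH→BDG adds B, D, G → {B, C, D, F, G, H}.
{D, H}⁺: DH→BC adds B, C; CH→BDG adds G; C→FH adds F → {B, C, D, F, G, H}. Minimal: {H}⁺ = {H}; {D}⁺ = {D} — none reach the full schema.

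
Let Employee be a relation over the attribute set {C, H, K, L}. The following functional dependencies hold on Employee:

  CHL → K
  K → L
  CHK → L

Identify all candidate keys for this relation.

{C, H, K}, {C, H, L}

Attributes C, H never appear on any right-hand side, so every candidate key must contain {C, H}.
{C, H}⁺ = {C, H}, which is not all of the schema, so we must add further attributes.
{C, H, K}⁺: K→L adds L → {C, H, K, L}. Minimal: {H, K}⁺ = {H, K, L}; {C, K}⁺ = {C, K, L}; {C, H}⁺ = {C, H} — none reach the full schema.
{C, H, L}⁺: CHL→K adds K → {C, H, K, L}. Minimal: {H, L}⁺ = {H, L}; {C, L}⁺ = {C, L}; {C, H}⁺ = {C, H} — none reach the full schema.
Any other superkey contains one of these as a subset, so there are no further candidate keys.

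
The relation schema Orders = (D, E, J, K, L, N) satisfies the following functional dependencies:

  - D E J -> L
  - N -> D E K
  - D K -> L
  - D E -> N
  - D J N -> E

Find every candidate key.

Attribute J never appears on the right-hand side of any dependency, so J must belong to every candidate key.
{J}⁺ = {J}, which is not all of the schema, so we must add further attributes.
{J, N}⁺: N→DEK adds D, E, K; DK→L adds L → {D, E, J, K, L, N}.
{D, E, J}⁺: DEJ→L adds L; DE→N adds N; N→DEK adds K → {D, E, J, K, L, N}.

{J, N}, {D, E, J}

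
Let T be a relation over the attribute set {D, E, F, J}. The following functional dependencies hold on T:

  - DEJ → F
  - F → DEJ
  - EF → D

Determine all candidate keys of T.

{F}⁺: F→DEJ adds D, E, J → {D, E, F, J}.
{D, E, J}⁺: DEJ→F adds F → {D, E, F, J}. Minimal: {E, J}⁺ = {E, J}; {D, J}⁺ = {D, J}; {D, E}⁺ = {D, E} — none reach the full schema.
Any other superkey contains one of these as a subset, so there are no further candidate keys.

{F}, {D, E, J}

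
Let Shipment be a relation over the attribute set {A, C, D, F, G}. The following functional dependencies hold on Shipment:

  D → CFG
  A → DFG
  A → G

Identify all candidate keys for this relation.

Attribute A never appears on the right-hand side of any dependency, so A must belong to every candidate key.
{A}⁺ = {A, C, D, F, G}, which is all of the schema, so {A} is the only candidate key.

A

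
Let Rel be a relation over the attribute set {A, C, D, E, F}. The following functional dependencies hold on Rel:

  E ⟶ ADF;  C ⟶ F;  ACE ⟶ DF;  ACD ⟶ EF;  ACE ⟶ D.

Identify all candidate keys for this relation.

Attribute C never appears on the right-hand side of any dependency, so C must belong to every candidate key.
{C}⁺ = {C, F}, which is not all of the schema, so we must add further attributes.
{C, E}⁺: E→ADF adds A, D, F → {A, C, D, E, F}. Minimal: {E}⁺ = {A, D, E, F}; {C}⁺ = {C, F} — none reach the full schema.
{A, C, D}⁺: C→F adds F; ACD→EF adds E → {A, C, D, E, F}. Minimal: {C, D}⁺ = {C, D, F}; {A, D}⁺ = {A, D}; {A, C}⁺ = {A, C, F} — none reach the full schema.

(C, E); (A, C, D)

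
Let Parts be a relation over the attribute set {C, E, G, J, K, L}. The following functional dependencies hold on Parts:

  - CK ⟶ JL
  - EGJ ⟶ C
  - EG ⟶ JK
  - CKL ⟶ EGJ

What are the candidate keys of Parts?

{C, K}⁺: CK→JL adds J, L; CKL→EGJ adds E, G → {C, E, G, J, K, L}. Minimal: {K}⁺ = {K}; {C}⁺ = {C} — none reach the full schema.
{E, G}⁺: EG→JK adds J, K; EGJ→C adds C; CK→JL adds L → {C, E, G, J, K, L}. Minimal: {G}⁺ = {G}; {E}⁺ = {E} — none reach the full schema.
Any other superkey contains one of these as a subset, so there are no further candidate keys.

{C, K}, {E, G}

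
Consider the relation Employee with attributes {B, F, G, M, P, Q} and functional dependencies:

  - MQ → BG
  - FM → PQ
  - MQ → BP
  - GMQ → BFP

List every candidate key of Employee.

FM, MQ

Attribute M never appears on the right-hand side of any dependency, so M must belong to every candidate key.
{M}⁺ = {M}, which is not all of the schema, so we must add further attributes.
{F, M}⁺: FM→PQ adds P, Q; MQ→BP adds B; MQ→BG adds G → {B, F, G, M, P, Q}. Minimal: {M}⁺ = {M}; {F}⁺ = {F} — none reach the full schema.
{M, Q}⁺: MQ→BG adds B, G; MQ→BP adds P; GMQ→BFP adds F → {B, F, G, M, P, Q}. Minimal: {Q}⁺ = {Q}; {M}⁺ = {M} — none reach the full schema.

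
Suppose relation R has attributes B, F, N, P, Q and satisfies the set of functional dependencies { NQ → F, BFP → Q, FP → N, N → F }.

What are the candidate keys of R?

{B, F, P}, {B, N, P}

Attributes B, P never appear on any right-hand side, so every candidate key must contain {B, P}.
{B, P}⁺ = {B, P}, which is not all of the schema, so we must add further attributes.
{B, F, P}⁺: BFP→Q adds Q; FP→N adds N → {B, F, N, P, Q}.
{B, N, P}⁺: N→F adds F; BFP→Q adds Q → {B, F, N, P, Q}.
Any other superkey contains one of these as a subset, so there are no further candidate keys.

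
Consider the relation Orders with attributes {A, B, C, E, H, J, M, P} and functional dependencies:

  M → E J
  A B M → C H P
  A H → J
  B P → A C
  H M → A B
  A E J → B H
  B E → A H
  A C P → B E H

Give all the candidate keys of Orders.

Attribute M never appears on the right-hand side of any dependency, so M must belong to every candidate key.
{M}⁺ = {E, J, M}, which is not all of the schema, so we must add further attributes.
{A, M}⁺: M→EJ adds E, J; AEJ→BH adds B, H; ABM→CHP adds C, P → {A, B, C, E, H, J, M, P}. Minimal: {M}⁺ = {E, J, M}; {A}⁺ = {A} — none reach the full schema.
{B, M}⁺: M→EJ adds E, J; BE→AH adds A, H; ABM→CHP adds C, P → {A, B, C, E, H, J, M, P}. Minimal: {M}⁺ = {E, J, M}; {B}⁺ = {B} — none reach the full schema.
{H, M}⁺: M→EJ adds E, J; HM→AB adds A, B; ABM→CHP adds C, P → {A, B, C, E, H, J, M, P}. Minimal: {M}⁺ = {E, J, M}; {H}⁺ = {H} — none reach the full schema.
Any other superkey contains one of these as a subset, so there are no further candidate keys.

(A, M), (B, M), (H, M)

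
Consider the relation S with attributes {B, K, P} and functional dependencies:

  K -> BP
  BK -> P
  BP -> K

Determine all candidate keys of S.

{K}⁺: K→BP adds B, P → {B, K, P}.
{B, P}⁺: BP→K adds K → {B, K, P}. Minimal: {P}⁺ = {P}; {B}⁺ = {B} — none reach the full schema.
Any other superkey contains one of these as a subset, so there are no further candidate keys.

{K}, {B, P}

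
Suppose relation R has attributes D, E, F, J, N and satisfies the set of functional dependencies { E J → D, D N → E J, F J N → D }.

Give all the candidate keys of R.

Attributes F, N never appear on any right-hand side, so every candidate key must contain {F, N}.
{F, N}⁺ = {F, N}, which is not all of the schema, so we must add further attributes.
{D, F, N}⁺: DN→EJ adds E, J → {D, E, F, J, N}. Minimal: {F, N}⁺ = {F, N}; {D, N}⁺ = {D, E, J, N}; {D, F}⁺ = {D, F} — none reach the full schema.
{F, J, N}⁺: FJN→D adds D; DN→EJ adds E → {D, E, F, J, N}. Minimal: {J, N}⁺ = {J, N}; {F, N}⁺ = {F, N}; {F, J}⁺ = {F, J} — none reach the full schema.
Any other superkey contains one of these as a subset, so there are no further candidate keys.

{D, F, N}, {F, J, N}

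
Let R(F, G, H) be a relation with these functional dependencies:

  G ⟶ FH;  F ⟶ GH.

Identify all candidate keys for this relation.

{F}⁺: F→GH adds G, H → {F, G, H}.
{G}⁺: G→FH adds F, H → {F, G, H}.

(F), (G)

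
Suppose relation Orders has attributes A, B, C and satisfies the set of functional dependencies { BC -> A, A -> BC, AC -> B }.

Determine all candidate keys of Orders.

{A}⁺: A→BC adds B, C → {A, B, C}.
{B, C}⁺: BC→A adds A → {A, B, C}.
Any other superkey contains one of these as a subset, so there are no further candidate keys.

A; BC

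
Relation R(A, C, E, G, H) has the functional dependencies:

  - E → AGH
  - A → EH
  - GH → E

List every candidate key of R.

AC; CE; CGH

Attribute C never appears on the right-hand side of any dependency, so C must belong to every candidate key.
{C}⁺ = {C}, which is not all of the schema, so we must add further attributes.
{A, C}⁺: A→EH adds E, H; E→AGH adds G → {A, C, E, G, H}. Minimal: {C}⁺ = {C}; {A}⁺ = {A, E, G, H} — none reach the full schema.
{C, E}⁺: E→AGH adds A, G, H → {A, C, E, G, H}. Minimal: {E}⁺ = {A, E, G, H}; {C}⁺ = {C} — none reach the full schema.
{C, G, H}⁺: GH→E adds E; E→AGH adds A → {A, C, E, G, H}. Minimal: {G, H}⁺ = {A, E, G, H}; {C, H}⁺ = {C, H}; {C, G}⁺ = {C, G} — none reach the full schema.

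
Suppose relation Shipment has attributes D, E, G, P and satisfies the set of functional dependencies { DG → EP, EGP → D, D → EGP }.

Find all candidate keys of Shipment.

{D}, {E, G, P}

{D}⁺: D→EGP adds E, G, P → {D, E, G, P}.
{E, G, P}⁺: EGP→D adds D → {D, E, G, P}. Minimal: {G, P}⁺ = {G, P}; {E, P}⁺ = {E, P}; {E, G}⁺ = {E, G} — none reach the full schema.
Any other superkey contains one of these as a subset, so there are no further candidate keys.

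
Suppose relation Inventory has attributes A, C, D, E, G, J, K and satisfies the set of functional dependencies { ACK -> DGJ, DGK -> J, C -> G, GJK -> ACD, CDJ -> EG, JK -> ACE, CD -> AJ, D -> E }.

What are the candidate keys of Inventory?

Attribute K never appears on the right-hand side of any dependency, so K must belong to every candidate key.
{K}⁺ = {K}, which is not all of the schema, so we must add further attributes.
{J, K}⁺: JK→ACE adds A, C, E; ACK→DGJ adds D, G → {A, C, D, E, G, J, K}. Minimal: {K}⁺ = {K}; {J}⁺ = {J} — none reach the full schema.
{A, C, K}⁺: ACK→DGJ adds D, G, J; CDJ→EG adds E → {A, C, D, E, G, J, K}. Minimal: {C, K}⁺ = {C, G, K}; {A, K}⁺ = {A, K}; {A, C}⁺ = {A, C, G} — none reach the full schema.
{C, D, K}⁺: C→G adds G; CD→AJ adds A, J; D→E adds E → {A, C, D, E, G, J, K}. Minimal: {D, K}⁺ = {D, E, K}; {C, K}⁺ = {C, G, K}; {C, D}⁺ = {A, C, D, E, G, J} — none reach the full schema.
{D, G, K}⁺: DGK→J adds J; GJK→ACD adds A, C; CDJ→EG adds E → {A, C, D, E, G, J, K}. Minimal: {G, K}⁺ = {G, K}; {D, K}⁺ = {D, E, K}; {D, G}⁺ = {D, E, G} — none reach the full schema.
Any other superkey contains one of these as a subset, so there are no further candidate keys.

JK; ACK; CDK; DGK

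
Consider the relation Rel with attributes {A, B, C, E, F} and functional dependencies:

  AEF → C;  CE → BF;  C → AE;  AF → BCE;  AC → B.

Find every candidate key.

{C}⁺: C→AE adds A, E; AC→B adds B; CE→BF adds F → {A, B, C, E, F}.
{A, F}⁺: AF→BCE adds B, C, E → {A, B, C, E, F}. Minimal: {F}⁺ = {F}; {A}⁺ = {A} — none reach the full schema.
Any other superkey contains one of these as a subset, so there are no further candidate keys.

C, AF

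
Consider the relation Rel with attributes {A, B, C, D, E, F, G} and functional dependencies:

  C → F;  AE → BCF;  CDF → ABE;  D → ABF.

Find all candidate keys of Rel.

Attributes D, G never appear on any right-hand side, so every candidate key must contain {D, G}.
{D, G}⁺ = {A, B, D, F, G}, which is not all of the schema, so we must add further attributes.
{C, D, G}⁺: C→F adds F; CDF→ABE adds A, B, E → {A, B, C, D, E, F, G}. Minimal: {D, G}⁺ = {A, B, D, F, G}; {C, G}⁺ = {C, F, G}; {C, D}⁺ = {A, B, C, D, E, F} — none reach the full schema.
{D, E, G}⁺: D→ABF adds A, B, F; AE→BCF adds C → {A, B, C, D, E, F, G}. Minimal: {E, G}⁺ = {E, G}; {D, G}⁺ = {A, B, D, F, G}; {D, E}⁺ = {A, B, C, D, E, F} — none reach the full schema.
Any other superkey contains one of these as a subset, so there are no further candidate keys.

{C, D, G}, {D, E, G}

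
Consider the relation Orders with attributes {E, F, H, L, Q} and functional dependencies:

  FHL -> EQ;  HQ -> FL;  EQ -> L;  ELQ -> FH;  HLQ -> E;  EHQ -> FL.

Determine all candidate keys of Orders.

{E, Q}⁺: EQ→L adds L; ELQ→FH adds F, H → {E, F, H, L, Q}.
{H, Q}⁺: HQ→FL adds F, L; HLQ→E adds E → {E, F, H, L, Q}.
{F, H, L}⁺: FHL→EQ adds E, Q → {E, F, H, L, Q}.

EQ; HQ; FHL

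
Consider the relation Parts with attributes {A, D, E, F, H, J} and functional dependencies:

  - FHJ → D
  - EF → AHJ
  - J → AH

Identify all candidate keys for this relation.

Attributes E, F never appear on any right-hand side, so every candidate key must contain {E, F}.
{E, F}⁺ = {A, D, E, F, H, J}, which is all of the schema, so {E, F} is the only candidate key.

EF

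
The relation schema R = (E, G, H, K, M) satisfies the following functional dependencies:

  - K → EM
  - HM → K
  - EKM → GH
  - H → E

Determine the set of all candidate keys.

{K}⁺: K→EM adds E, M; EKM→GH adds G, H → {E, G, H, K, M}.
{H, M}⁺: HM→K adds K; H→E adds E; EKM→GH adds G → {E, G, H, K, M}. Minimal: {M}⁺ = {M}; {H}⁺ = {E, H} — none reach the full schema.

{K}; {H, M}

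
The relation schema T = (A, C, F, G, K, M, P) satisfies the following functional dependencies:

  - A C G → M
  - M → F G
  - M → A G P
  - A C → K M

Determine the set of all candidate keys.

(A, C), (C, M)

{A, C}⁺: AC→KM adds K, M; M→FG adds F, G; M→AGP adds P → {A, C, F, G, K, M, P}. Minimal: {C}⁺ = {C}; {A}⁺ = {A} — none reach the full schema.
{C, M}⁺: M→FG adds F, G; M→AGP adds A, P; AC→KM adds K → {A, C, F, G, K, M, P}. Minimal: {M}⁺ = {A, F, G, M, P}; {C}⁺ = {C} — none reach the full schema.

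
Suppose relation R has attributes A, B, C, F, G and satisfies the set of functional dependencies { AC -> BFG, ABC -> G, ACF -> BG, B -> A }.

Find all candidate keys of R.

Attribute C never appears on the right-hand side of any dependency, so C must belong to every candidate key.
{C}⁺ = {C}, which is not all of the schema, so we must add further attributes.
{A, C}⁺: AC→BFG adds B, F, G → {A, B, C, F, G}. Minimal: {C}⁺ = {C}; {A}⁺ = {A} — none reach the full schema.
{B, C}⁺: B→A adds A; AC→BFG adds F, G → {A, B, C, F, G}. Minimal: {C}⁺ = {C}; {B}⁺ = {A, B} — none reach the full schema.
Any other superkey contains one of these as a subset, so there are no further candidate keys.

{A, C}, {B, C}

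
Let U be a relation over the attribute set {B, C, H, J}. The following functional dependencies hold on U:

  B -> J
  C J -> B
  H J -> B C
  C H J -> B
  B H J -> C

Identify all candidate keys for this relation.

Attribute H never appears on the right-hand side of any dependency, so H must belong to every candidate key.
{H}⁺ = {H}, which is not all of the schema, so we must add further attributes.
{B, H}⁺: B→J adds J; HJ→BC adds C → {B, C, H, J}. Minimal: {H}⁺ = {H}; {B}⁺ = {B, J} — none reach the full schema.
{H, J}⁺: HJ→BC adds B, C → {B, C, H, J}. Minimal: {J}⁺ = {J}; {H}⁺ = {H} — none reach the full schema.

(B, H), (H, J)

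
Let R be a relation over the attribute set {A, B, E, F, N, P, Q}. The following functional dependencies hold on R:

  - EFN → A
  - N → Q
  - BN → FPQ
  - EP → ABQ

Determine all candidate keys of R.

Attributes E, N never appear on any right-hand side, so every candidate key must contain {E, N}.
{E, N}⁺ = {E, N, Q}, which is not all of the schema, so we must add further attributes.
{B, E, N}⁺: N→Q adds Q; BN→FPQ adds F, P; EP→ABQ adds A → {A, B, E, F, N, P, Q}. Minimal: {E, N}⁺ = {E, N, Q}; {B, N}⁺ = {B, F, N, P, Q}; {B, E}⁺ = {B, E} — none reach the full schema.
{E, N, P}⁺: N→Q adds Q; EP→ABQ adds A, B; BN→FPQ adds F → {A, B, E, F, N, P, Q}. Minimal: {N, P}⁺ = {N, P, Q}; {E, P}⁺ = {A, B, E, P, Q}; {E, N}⁺ = {E, N, Q} — none reach the full schema.

BEN, ENP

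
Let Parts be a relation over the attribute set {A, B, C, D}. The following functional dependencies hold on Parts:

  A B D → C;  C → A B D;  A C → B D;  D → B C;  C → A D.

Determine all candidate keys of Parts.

{C}⁺: C→ABD adds A, B, D → {A, B, C, D}.
{D}⁺: D→BC adds B, C; C→AD adds A → {A, B, C, D}.
Any other superkey contains one of these as a subset, so there are no further candidate keys.

{C}, {D}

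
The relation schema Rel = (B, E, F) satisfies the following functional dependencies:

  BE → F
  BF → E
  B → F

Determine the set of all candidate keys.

(B)

Attribute B never appears on the right-hand side of any dependency, so B must belong to every candidate key.
{B}⁺ = {B, E, F}, which is all of the schema, so {B} is the only candidate key.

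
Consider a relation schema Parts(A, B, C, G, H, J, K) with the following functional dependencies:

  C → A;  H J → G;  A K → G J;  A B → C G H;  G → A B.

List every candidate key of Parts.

{A, K}⁺: AK→GJ adds G, J; G→AB adds B; AB→CGH adds C, H → {A, B, C, G, H, J, K}. Minimal: {K}⁺ = {K}; {A}⁺ = {A} — none reach the full schema.
{C, K}⁺: C→A adds A; AK→GJ adds G, J; G→AB adds B; AB→CGH adds H → {A, B, C, G, H, J, K}. Minimal: {K}⁺ = {K}; {C}⁺ = {A, C} — none reach the full schema.
{G, K}⁺: G→AB adds A, B; AK→GJ adds J; AB→CGH adds C, H → {A, B, C, G, H, J, K}. Minimal: {K}⁺ = {K}; {G}⁺ = {A, B, C, G, H} — none reach the full schema.
{H, J, K}⁺: HJ→G adds G; G→AB adds A, B; AB→CGH adds C → {A, B, C, G, H, J, K}. Minimal: {J, K}⁺ = {J, K}; {H, K}⁺ = {H, K}; {H, J}⁺ = {A, B, C, G, H, J} — none reach the full schema.
Any other superkey contains one of these as a subset, so there are no further candidate keys.

{A, K}; {C, K}; {G, K}; {H, J, K}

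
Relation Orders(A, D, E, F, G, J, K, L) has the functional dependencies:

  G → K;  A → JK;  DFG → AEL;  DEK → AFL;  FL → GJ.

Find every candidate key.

Attribute D never appears on the right-hand side of any dependency, so D must belong to every candidate key.
{D}⁺ = {D}, which is not all of the schema, so we must add further attributes.
{A, D, E}⁺: A→JK adds J, K; DEK→AFL adds F, L; FL→GJ adds G → {A, D, E, F, G, J, K, L}. Minimal: {D, E}⁺ = {D, E}; {A, E}⁺ = {A, E, J, K}; {A, D}⁺ = {A, D, J, K} — none reach the full schema.
{D, E, G}⁺: G→K adds K; DEK→AFL adds A, F, L; FL→GJ adds J → {A, D, E, F, G, J, K, L}. Minimal: {E, G}⁺ = {E, G, K}; {D, G}⁺ = {D, G, K}; {D, E}⁺ = {D, E} — none reach the full schema.
{D, E, K}⁺: DEK→AFL adds A, F, L; FL→GJ adds G, J → {A, D, E, F, G, J, K, L}. Minimal: {E, K}⁺ = {E, K}; {D, K}⁺ = {D, K}; {D, E}⁺ = {D, E} — none reach the full schema.
{D, F, G}⁺: G→K adds K; DFG→AEL adds A, E, L; FL→GJ adds J → {A, D, E, F, G, J, K, L}. Minimal: {F, G}⁺ = {F, G, K}; {D, G}⁺ = {D, G, K}; {D, F}⁺ = {D, F} — none reach the full schema.
{D, F, L}⁺: FL→GJ adds G, J; G→K adds K; DFG→AEL adds A, E → {A, D, E, F, G, J, K, L}. Minimal: {F, L}⁺ = {F, G, J, K, L}; {D, L}⁺ = {D, L}; {D, F}⁺ = {D, F} — none reach the full schema.
Any other superkey contains one of these as a subset, so there are no further candidate keys.

ADE, DEG, DEK, DFG, DFL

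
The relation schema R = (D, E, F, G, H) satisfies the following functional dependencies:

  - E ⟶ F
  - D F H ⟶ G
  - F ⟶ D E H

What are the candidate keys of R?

{E}; {F}

{E}⁺: E→F adds F; F→DEH adds D, H; DFH→G adds G → {D, E, F, G, H}.
{F}⁺: F→DEH adds D, E, H; DFH→G adds G → {D, E, F, G, H}.
Any other superkey contains one of these as a subset, so there are no further candidate keys.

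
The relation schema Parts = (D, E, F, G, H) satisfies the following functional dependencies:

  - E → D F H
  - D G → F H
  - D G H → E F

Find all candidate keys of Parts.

DG; EG

{D, G}⁺: DG→FH adds F, H; DGH→EF adds E → {D, E, F, G, H}. Minimal: {G}⁺ = {G}; {D}⁺ = {D} — none reach the full schema.
{E, G}⁺: E→DFH adds D, F, H → {D, E, F, G, H}. Minimal: {G}⁺ = {G}; {E}⁺ = {D, E, F, H} — none reach the full schema.
Any other superkey contains one of these as a subset, so there are no further candidate keys.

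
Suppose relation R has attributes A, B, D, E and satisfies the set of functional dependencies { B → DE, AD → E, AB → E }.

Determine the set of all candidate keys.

{A, B}⁺: B→DE adds D, E → {A, B, D, E}. Minimal: {B}⁺ = {B, D, E}; {A}⁺ = {A} — none reach the full schema.
No other minimal superkey exists.

(A, B)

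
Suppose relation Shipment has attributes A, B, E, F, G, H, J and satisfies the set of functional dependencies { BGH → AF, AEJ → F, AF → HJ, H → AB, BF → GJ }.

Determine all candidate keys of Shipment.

{A, E, F}, {A, E, J}, {E, F, H}, {E, G, H}, {E, H, J}

Attribute E never appears on the right-hand side of any dependency, so E must belong to every candidate key.
{E}⁺ = {E}, which is not all of the schema, so we must add further attributes.
{A, E, F}⁺: AF→HJ adds H, J; H→AB adds B; BF→GJ adds G → {A, B, E, F, G, H, J}. Minimal: {E, F}⁺ = {E, F}; {A, F}⁺ = {A, B, F, G, H, J}; {A, E}⁺ = {A, E} — none reach the full schema.
{A, E, J}⁺: AEJ→F adds F; AF→HJ adds H; H→AB adds B; BF→GJ adds G → {A, B, E, F, G, H, J}. Minimal: {E, J}⁺ = {E, J}; {A, J}⁺ = {A, J}; {A, E}⁺ = {A, E} — none reach the full schema.
{E, F, H}⁺: H→AB adds A, B; BF→GJ adds G, J → {A, B, E, F, G, H, J}. Minimal: {F, H}⁺ = {A, B, F, G, H, J}; {E, H}⁺ = {A, B, E, H}; {E, F}⁺ = {E, F} — none reach the full schema.
{E, G, H}⁺: H→AB adds A, B; BGH→AF adds F; AF→HJ adds J → {A, B, E, F, G, H, J}. Minimal: {G, H}⁺ = {A, B, F, G, H, J}; {E, H}⁺ = {A, B, E, H}; {E, G}⁺ = {E, G} — none reach the full schema.
{E, H, J}⁺: H→AB adds A, B; AEJ→F adds F; BF→GJ adds G → {A, B, E, F, G, H, J}. Minimal: {H, J}⁺ = {A, B, H, J}; {E, J}⁺ = {E, J}; {E, H}⁺ = {A, B, E, H} — none reach the full schema.
Any other superkey contains one of these as a subset, so there are no further candidate keys.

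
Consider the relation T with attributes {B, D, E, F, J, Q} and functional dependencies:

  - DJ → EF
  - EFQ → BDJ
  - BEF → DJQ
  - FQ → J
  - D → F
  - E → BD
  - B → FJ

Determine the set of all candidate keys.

{E}⁺: E→BD adds B, D; B→FJ adds F, J; BEF→DJQ adds Q → {B, D, E, F, J, Q}.
{B, D}⁺: D→F adds F; B→FJ adds J; DJ→EF adds E; BEF→DJQ adds Q → {B, D, E, F, J, Q}.
{D, J}⁺: DJ→EF adds E, F; E→BD adds B; BEF→DJQ adds Q → {B, D, E, F, J, Q}.
{D, Q}⁺: D→F adds F; FQ→J adds J; DJ→EF adds E; EFQ→BDJ adds B → {B, D, E, F, J, Q}.

{E}, {B, D}, {D, J}, {D, Q}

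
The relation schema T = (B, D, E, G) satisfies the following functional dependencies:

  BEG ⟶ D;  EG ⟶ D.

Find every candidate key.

(B, E, G)

Attributes B, E, G never appear on any right-hand side, so every candidate key must contain {B, E, G}.
{B, E, G}⁺ = {B, D, E, G}, which is all of the schema, so {B, E, G} is the only candidate key.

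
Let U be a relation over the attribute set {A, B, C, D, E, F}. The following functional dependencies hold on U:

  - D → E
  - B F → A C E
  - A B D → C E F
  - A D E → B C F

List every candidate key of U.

AD, BDF

{A, D}⁺: D→E adds E; ADE→BCF adds B, C, F → {A, B, C, D, E, F}. Minimal: {D}⁺ = {D, E}; {A}⁺ = {A} — none reach the full schema.
{B, D, F}⁺: D→E adds E; BF→ACE adds A, C → {A, B, C, D, E, F}. Minimal: {D, F}⁺ = {D, E, F}; {B, F}⁺ = {A, B, C, E, F}; {B, D}⁺ = {B, D, E} — none reach the full schema.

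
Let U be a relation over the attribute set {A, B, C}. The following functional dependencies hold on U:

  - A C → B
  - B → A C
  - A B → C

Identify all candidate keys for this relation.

{B}⁺: B→AC adds A, C → {A, B, C}.
{A, C}⁺: AC→B adds B → {A, B, C}. Minimal: {C}⁺ = {C}; {A}⁺ = {A} — none reach the full schema.
Any other superkey contains one of these as a subset, so there are no further candidate keys.

B, AC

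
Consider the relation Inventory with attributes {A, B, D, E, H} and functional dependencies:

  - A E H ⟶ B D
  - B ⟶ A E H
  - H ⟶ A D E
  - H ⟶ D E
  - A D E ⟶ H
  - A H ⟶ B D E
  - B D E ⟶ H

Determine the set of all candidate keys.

(B), (H), (A, D, E)

{B}⁺: B→AEH adds A, E, H; H→ADE adds D → {A, B, D, E, H}.
{H}⁺: H→ADE adds A, D, E; AH→BDE adds B → {A, B, D, E, H}.
{A, D, E}⁺: ADE→H adds H; AH→BDE adds B → {A, B, D, E, H}.
Any other superkey contains one of these as a subset, so there are no further candidate keys.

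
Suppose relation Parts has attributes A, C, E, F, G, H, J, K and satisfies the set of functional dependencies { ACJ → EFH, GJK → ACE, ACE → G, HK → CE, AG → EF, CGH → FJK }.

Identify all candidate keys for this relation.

{A, C, J}⁺: ACJ→EFH adds E, F, H; ACE→G adds G; CGH→FJK adds K → {A, C, E, F, G, H, J, K}. Minimal: {C, J}⁺ = {C, J}; {A, J}⁺ = {A, J}; {A, C}⁺ = {A, C} — none reach the full schema.
{A, H, K}⁺: HK→CE adds C, E; ACE→G adds G; AG→EF adds F; CGH→FJK adds J → {A, C, E, F, G, H, J, K}. Minimal: {H, K}⁺ = {C, E, H, K}; {A, K}⁺ = {A, K}; {A, H}⁺ = {A, H} — none reach the full schema.
{C, G, H}⁺: CGH→FJK adds F, J, K; GJK→ACE adds A, E → {A, C, E, F, G, H, J, K}. Minimal: {G, H}⁺ = {G, H}; {C, H}⁺ = {C, H}; {C, G}⁺ = {C, G} — none reach the full schema.
{G, H, K}⁺: HK→CE adds C, E; CGH→FJK adds F, J; GJK→ACE adds A → {A, C, E, F, G, H, J, K}. Minimal: {H, K}⁺ = {C, E, H, K}; {G, K}⁺ = {G, K}; {G, H}⁺ = {G, H} — none reach the full schema.
{G, J, K}⁺: GJK→ACE adds A, C, E; AG→EF adds F; ACJ→EFH adds H → {A, C, E, F, G, H, J, K}. Minimal: {J, K}⁺ = {J, K}; {G, K}⁺ = {G, K}; {G, J}⁺ = {G, J} — none reach the full schema.
{A, C, E, H}⁺: ACE→G adds G; AG→EF adds F; CGH→FJK adds J, K → {A, C, E, F, G, H, J, K}. Minimal: {C, E, H}⁺ = {C, E, H}; {A, E, H}⁺ = {A, E, H}; {A, C, H}⁺ = {A, C, H}; … — none reach the full schema.
Any other superkey contains one of these as a subset, so there are no further candidate keys.

{A, C, J}, {A, H, K}, {C, G, H}, {G, H, K}, {G, J, K}, {A, C, E, H}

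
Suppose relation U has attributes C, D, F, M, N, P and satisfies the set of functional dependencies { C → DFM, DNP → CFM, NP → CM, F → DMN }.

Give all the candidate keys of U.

Attribute P never appears on the right-hand side of any dependency, so P must belong to every candidate key.
{P}⁺ = {P}, which is not all of the schema, so we must add further attributes.
{C, P}⁺: C→DFM adds D, F, M; F→DMN adds N → {C, D, F, M, N, P}.
{F, P}⁺: F→DMN adds D, M, N; DNP→CFM adds C → {C, D, F, M, N, P}.
{N, P}⁺: NP→CM adds C, M; C→DFM adds D, F → {C, D, F, M, N, P}.

{C, P}, {F, P}, {N, P}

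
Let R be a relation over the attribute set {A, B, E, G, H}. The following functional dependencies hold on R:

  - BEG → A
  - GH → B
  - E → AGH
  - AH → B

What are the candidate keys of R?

E

{E}⁺: E→AGH adds A, G, H; AH→B adds B → {A, B, E, G, H}.
No other minimal superkey exists.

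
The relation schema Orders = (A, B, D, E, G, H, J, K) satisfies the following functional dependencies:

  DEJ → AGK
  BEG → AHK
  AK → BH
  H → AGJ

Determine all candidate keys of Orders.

Attributes D, E never appear on any right-hand side, so every candidate key must contain {D, E}.
{D, E}⁺ = {D, E}, which is not all of the schema, so we must add further attributes.
{D, E, H}⁺: H→AGJ adds A, G, J; DEJ→AGK adds K; AK→BH adds B → {A, B, D, E, G, H, J, K}. Minimal: {E, H}⁺ = {A, E, G, H, J}; {D, H}⁺ = {A, D, G, H, J}; {D, E}⁺ = {D, E} — none reach the full schema.
{D, E, J}⁺: DEJ→AGK adds A, G, K; AK→BH adds B, H → {A, B, D, E, G, H, J, K}. Minimal: {E, J}⁺ = {E, J}; {D, J}⁺ = {D, J}; {D, E}⁺ = {D, E} — none reach the full schema.
{A, D, E, K}⁺: AK→BH adds B, H; H→AGJ adds G, J → {A, B, D, E, G, H, J, K}. Minimal: {D, E, K}⁺ = {D, E, K}; {A, E, K}⁺ = {A, B, E, G, H, J, K}; {A, D, K}⁺ = {A, B, D, G, H, J, K}; … — none reach the full schema.
{B, D, E, G}⁺: BEG→AHK adds A, H, K; H→AGJ adds J → {A, B, D, E, G, H, J, K}. Minimal: {D, E, G}⁺ = {D, E, G}; {B, E, G}⁺ = {A, B, E, G, H, J, K}; {B, D, G}⁺ = {B, D, G}; … — none reach the full schema.

{D, E, H}, {D, E, J}, {A, D, E, K}, {B, D, E, G}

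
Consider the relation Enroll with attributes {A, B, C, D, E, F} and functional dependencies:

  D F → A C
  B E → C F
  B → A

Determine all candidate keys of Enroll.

{B, D, E}

Attributes B, D, E never appear on any right-hand side, so every candidate key must contain {B, D, E}.
{B, D, E}⁺ = {A, B, C, D, E, F}, which is all of the schema, so {B, D, E} is the only candidate key.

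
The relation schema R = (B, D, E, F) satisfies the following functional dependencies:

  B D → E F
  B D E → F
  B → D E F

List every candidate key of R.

{B}

Attribute B never appears on the right-hand side of any dependency, so B must belong to every candidate key.
{B}⁺ = {B, D, E, F}, which is all of the schema, so {B} is the only candidate key.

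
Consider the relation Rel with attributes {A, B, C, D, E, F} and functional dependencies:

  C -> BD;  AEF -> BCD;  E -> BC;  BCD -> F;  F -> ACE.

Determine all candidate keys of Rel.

{C}⁺: C→BD adds B, D; BCD→F adds F; F→ACE adds A, E → {A, B, C, D, E, F}.
{E}⁺: E→BC adds B, C; C→BD adds D; BCD→F adds F; F→ACE adds A → {A, B, C, D, E, F}.
{F}⁺: F→ACE adds A, C, E; C→BD adds B, D → {A, B, C, D, E, F}.

{C}; {E}; {F}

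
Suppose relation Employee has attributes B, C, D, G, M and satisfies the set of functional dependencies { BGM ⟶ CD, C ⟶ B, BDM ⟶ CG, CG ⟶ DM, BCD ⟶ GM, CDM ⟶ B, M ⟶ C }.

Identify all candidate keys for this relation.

{C, D}⁺: C→B adds B; BCD→GM adds G, M → {B, C, D, G, M}.
{C, G}⁺: C→B adds B; CG→DM adds D, M → {B, C, D, G, M}.
{D, M}⁺: M→C adds C; C→B adds B; BDM→CG adds G → {B, C, D, G, M}.
{G, M}⁺: M→C adds C; C→B adds B; CG→DM adds D → {B, C, D, G, M}.

CD; CG; DM; GM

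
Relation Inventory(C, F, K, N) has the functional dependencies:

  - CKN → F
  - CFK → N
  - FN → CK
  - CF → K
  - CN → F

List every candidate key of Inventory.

{C, F}⁺: CF→K adds K; CFK→N adds N → {C, F, K, N}. Minimal: {F}⁺ = {F}; {C}⁺ = {C} — none reach the full schema.
{C, N}⁺: CN→F adds F; FN→CK adds K → {C, F, K, N}. Minimal: {N}⁺ = {N}; {C}⁺ = {C} — none reach the full schema.
{F, N}⁺: FN→CK adds C, K → {C, F, K, N}. Minimal: {N}⁺ = {N}; {F}⁺ = {F} — none reach the full schema.
Any other superkey contains one of these as a subset, so there are no further candidate keys.

(C, F), (C, N), (F, N)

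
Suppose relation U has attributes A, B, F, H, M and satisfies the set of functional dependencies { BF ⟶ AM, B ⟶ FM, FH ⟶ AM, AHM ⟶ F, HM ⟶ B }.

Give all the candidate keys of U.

Attribute H never appears on the right-hand side of any dependency, so H must belong to every candidate key.
{H}⁺ = {H}, which is not all of the schema, so we must add further attributes.
{B, H}⁺: B→FM adds F, M; FH→AM adds A → {A, B, F, H, M}. Minimal: {H}⁺ = {H}; {B}⁺ = {A, B, F, M} — none reach the full schema.
{F, H}⁺: FH→AM adds A, M; HM→B adds B → {A, B, F, H, M}. Minimal: {H}⁺ = {H}; {F}⁺ = {F} — none reach the full schema.
{H, M}⁺: HM→B adds B; B→FM adds F; FH→AM adds A → {A, B, F, H, M}. Minimal: {M}⁺ = {M}; {H}⁺ = {H} — none reach the full schema.
Any other superkey contains one of these as a subset, so there are no further candidate keys.

{B, H}; {F, H}; {H, M}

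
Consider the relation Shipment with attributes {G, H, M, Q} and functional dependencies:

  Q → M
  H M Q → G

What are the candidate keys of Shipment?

Attributes H, Q never appear on any right-hand side, so every candidate key must contain {H, Q}.
{H, Q}⁺ = {G, H, M, Q}, which is all of the schema, so {H, Q} is the only candidate key.

HQ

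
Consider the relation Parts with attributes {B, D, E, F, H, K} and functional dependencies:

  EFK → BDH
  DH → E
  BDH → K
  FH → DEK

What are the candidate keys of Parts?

Attribute F never appears on the right-hand side of any dependency, so F must belong to every candidate key.
{F}⁺ = {F}, which is not all of the schema, so we must add further attributes.
{F, H}⁺: FH→DEK adds D, E, K; EFK→BDH adds B → {B, D, E, F, H, K}. Minimal: {H}⁺ = {H}; {F}⁺ = {F} — none reach the full schema.
{E, F, K}⁺: EFK→BDH adds B, D, H → {B, D, E, F, H, K}. Minimal: {F, K}⁺ = {F, K}; {E, K}⁺ = {E, K}; {E, F}⁺ = {E, F} — none reach the full schema.
Any other superkey contains one of these as a subset, so there are no further candidate keys.

{F, H}, {E, F, K}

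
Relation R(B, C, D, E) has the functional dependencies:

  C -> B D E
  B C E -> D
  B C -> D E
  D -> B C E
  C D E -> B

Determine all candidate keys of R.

{C}⁺: C→BDE adds B, D, E → {B, C, D, E}.
{D}⁺: D→BCE adds B, C, E → {B, C, D, E}.

(C); (D)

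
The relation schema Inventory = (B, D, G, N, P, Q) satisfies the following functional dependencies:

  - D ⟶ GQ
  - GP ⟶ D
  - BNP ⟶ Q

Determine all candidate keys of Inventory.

Attributes B, N, P never appear on any right-hand side, so every candidate key must contain {B, N, P}.
{B, N, P}⁺ = {B, N, P, Q}, which is not all of the schema, so we must add further attributes.
{B, D, N, P}⁺: D→GQ adds G, Q → {B, D, G, N, P, Q}. Minimal: {D, N, P}⁺ = {D, G, N, P, Q}; {B, N, P}⁺ = {B, N, P, Q}; {B, D, P}⁺ = {B, D, G, P, Q}; … — none reach the full schema.
{B, G, N, P}⁺: GP→D adds D; BNP→Q adds Q → {B, D, G, N, P, Q}. Minimal: {G, N, P}⁺ = {D, G, N, P, Q}; {B, N, P}⁺ = {B, N, P, Q}; {B, G, P}⁺ = {B, D, G, P, Q}; … — none reach the full schema.
Any other superkey contains one of these as a subset, so there are no further candidate keys.

BDNP; BGNP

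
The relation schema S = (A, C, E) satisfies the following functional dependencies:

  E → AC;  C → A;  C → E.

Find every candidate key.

{C}, {E}

{C}⁺: C→A adds A; C→E adds E → {A, C, E}.
{E}⁺: E→AC adds A, C → {A, C, E}.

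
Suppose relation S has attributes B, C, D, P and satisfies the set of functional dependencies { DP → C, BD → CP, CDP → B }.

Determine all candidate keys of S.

Attribute D never appears on the right-hand side of any dependency, so D must belong to every candidate key.
{D}⁺ = {D}, which is not all of the schema, so we must add further attributes.
{B, D}⁺: BD→CP adds C, P → {B, C, D, P}.
{D, P}⁺: DP→C adds C; CDP→B adds B → {B, C, D, P}.

{B, D}, {D, P}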